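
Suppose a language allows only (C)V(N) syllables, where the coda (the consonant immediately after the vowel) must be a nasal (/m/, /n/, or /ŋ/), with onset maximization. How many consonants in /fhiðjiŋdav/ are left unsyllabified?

3

Syllabifying with onset maximization leaves /f/, /ð/, /v/ stranded (only a nasal (/m/, /n/, or /ŋ/) is licensed in coda position; onsets are limited to one consonant).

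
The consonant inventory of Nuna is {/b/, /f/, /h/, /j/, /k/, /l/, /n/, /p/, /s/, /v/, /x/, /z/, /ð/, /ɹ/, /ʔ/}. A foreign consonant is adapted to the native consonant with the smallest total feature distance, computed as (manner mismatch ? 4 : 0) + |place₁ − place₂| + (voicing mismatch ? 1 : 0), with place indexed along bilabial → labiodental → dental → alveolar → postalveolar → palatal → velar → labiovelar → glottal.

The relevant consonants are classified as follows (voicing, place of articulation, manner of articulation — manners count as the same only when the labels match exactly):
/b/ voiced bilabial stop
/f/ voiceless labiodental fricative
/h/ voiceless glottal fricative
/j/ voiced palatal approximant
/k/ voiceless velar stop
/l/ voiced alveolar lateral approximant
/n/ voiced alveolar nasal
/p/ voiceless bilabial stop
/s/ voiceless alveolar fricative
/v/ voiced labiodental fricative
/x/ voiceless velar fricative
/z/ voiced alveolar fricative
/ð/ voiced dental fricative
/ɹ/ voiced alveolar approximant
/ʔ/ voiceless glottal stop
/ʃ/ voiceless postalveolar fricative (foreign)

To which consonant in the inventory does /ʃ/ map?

s

/s/ is closest: same manner (fricative), place distance 1 (postalveolar→alveolar), same voicing; total 1. Next closest is /x/ at distance 2.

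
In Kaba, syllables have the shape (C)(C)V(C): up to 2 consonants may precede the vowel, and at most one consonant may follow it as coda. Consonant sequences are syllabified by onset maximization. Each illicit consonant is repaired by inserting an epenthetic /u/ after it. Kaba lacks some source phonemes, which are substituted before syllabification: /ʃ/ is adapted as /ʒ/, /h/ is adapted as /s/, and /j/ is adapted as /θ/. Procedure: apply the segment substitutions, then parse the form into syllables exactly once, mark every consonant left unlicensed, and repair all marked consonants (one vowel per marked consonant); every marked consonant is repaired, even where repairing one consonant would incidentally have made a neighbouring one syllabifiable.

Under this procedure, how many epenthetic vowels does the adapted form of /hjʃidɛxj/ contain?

After substitution the input is /sθʒidɛxθ/.
The unsyllabifiable consonants are /s/, /θ/; each receives one epenthetic vowel.

2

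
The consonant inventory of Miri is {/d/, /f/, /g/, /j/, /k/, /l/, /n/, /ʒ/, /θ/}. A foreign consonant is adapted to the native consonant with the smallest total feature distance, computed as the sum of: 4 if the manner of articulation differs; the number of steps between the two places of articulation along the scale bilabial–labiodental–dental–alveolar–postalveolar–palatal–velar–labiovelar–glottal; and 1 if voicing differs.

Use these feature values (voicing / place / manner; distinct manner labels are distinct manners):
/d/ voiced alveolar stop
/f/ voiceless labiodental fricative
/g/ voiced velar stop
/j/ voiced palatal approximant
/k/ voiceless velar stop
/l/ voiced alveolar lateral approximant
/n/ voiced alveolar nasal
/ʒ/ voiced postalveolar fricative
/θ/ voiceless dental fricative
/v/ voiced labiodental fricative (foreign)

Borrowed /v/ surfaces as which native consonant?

/f/ is closest: same manner (fricative), place distance 0 (labiodental→labiodental), voicing differs (+1); total 1. Next closest is /θ/ at distance 2.

f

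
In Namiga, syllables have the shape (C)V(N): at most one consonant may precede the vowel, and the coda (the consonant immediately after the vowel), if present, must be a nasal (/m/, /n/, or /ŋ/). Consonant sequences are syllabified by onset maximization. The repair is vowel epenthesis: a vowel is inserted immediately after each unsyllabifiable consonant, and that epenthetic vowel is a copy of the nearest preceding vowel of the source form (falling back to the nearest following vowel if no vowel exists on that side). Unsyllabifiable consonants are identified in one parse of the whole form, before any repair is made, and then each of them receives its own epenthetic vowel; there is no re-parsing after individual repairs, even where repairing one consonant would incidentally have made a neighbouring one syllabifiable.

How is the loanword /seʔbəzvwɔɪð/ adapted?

The consonants /ʔ/, /z/, /v/, /ð/ cannot be parsed into a legal (C)V(N) syllable (only a nasal (/m/, /n/, or /ŋ/) is licensed in coda position; onsets are limited to one consonant).
Each unlicensed consonant becomes the onset of a new syllable: /ʔ/ → /ʔe/, /z/ → /zə/, /v/ → /və/, /ð/ → /ðɪ/.

seʔebəzəvəwɔɪðɪ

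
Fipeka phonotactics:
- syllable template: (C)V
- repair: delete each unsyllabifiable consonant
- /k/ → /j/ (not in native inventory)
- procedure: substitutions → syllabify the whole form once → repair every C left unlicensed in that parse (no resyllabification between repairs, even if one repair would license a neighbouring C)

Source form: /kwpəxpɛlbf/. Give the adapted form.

pəpɛ

Substitution: /k/ → /j/, giving /jwpəxpɛlbf/.
Syllabifying with onset maximization leaves /j/, /w/, /x/, /l/, /b/, /f/ stranded (no codas are permitted; onsets are limited to one consonant).
Each unlicensed consonant is deleted: /j/, /w/, /x/, /l/, /b/, /f/.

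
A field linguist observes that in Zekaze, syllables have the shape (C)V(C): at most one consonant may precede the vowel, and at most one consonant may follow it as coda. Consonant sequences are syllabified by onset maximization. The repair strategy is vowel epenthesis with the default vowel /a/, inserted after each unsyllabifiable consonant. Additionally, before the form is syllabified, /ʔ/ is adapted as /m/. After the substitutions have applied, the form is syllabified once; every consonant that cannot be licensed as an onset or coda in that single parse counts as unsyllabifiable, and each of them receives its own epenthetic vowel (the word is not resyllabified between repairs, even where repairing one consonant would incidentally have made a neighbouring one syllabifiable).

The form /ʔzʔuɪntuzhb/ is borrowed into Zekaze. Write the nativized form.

mazamuɪntuzhaba

Substitution: /ʔ/ → /m/, giving /mzmuɪntuzhb/.
The consonants /m/, /z/, /h/, /b/ cannot be parsed into a legal (C)V(C) syllable (at most one coda consonant is licensed; onsets are limited to one consonant).
Epenthesis after each stranded consonant: /m/ → /ma/, /z/ → /za/, /h/ → /ha/, /b/ → /ba/.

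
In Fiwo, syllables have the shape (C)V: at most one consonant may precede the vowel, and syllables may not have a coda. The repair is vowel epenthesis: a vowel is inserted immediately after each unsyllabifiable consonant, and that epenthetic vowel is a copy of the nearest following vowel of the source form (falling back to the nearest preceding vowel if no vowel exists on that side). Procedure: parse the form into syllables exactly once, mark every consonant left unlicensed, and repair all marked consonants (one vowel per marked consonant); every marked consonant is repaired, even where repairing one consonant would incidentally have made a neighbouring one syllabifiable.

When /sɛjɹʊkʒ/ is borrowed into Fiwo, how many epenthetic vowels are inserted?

The unsyllabifiable consonants are /j/, /k/, /ʒ/; each receives one epenthetic vowel.

3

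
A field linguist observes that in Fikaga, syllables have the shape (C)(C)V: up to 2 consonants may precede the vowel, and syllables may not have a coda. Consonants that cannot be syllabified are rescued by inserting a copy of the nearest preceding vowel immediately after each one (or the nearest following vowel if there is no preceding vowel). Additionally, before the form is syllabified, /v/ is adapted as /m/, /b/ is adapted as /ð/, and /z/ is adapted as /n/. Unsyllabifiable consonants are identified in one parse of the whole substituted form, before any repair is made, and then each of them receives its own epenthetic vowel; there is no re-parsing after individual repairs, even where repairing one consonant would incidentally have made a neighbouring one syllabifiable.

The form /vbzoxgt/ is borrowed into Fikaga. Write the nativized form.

Substitution: /v/ → /m/, /b/ → /ð/, /z/ → /n/, giving /mðnoxgt/.
The consonants /m/, /x/, /g/, /t/ cannot be parsed into a legal (C)(C)V syllable (no codas are permitted; onsets may contain at most 2 consonants).
Epenthesis after each stranded consonant: /m/ → /mo/, /x/ → /xo/, /g/ → /go/, /t/ → /to/.

moðnoxogoto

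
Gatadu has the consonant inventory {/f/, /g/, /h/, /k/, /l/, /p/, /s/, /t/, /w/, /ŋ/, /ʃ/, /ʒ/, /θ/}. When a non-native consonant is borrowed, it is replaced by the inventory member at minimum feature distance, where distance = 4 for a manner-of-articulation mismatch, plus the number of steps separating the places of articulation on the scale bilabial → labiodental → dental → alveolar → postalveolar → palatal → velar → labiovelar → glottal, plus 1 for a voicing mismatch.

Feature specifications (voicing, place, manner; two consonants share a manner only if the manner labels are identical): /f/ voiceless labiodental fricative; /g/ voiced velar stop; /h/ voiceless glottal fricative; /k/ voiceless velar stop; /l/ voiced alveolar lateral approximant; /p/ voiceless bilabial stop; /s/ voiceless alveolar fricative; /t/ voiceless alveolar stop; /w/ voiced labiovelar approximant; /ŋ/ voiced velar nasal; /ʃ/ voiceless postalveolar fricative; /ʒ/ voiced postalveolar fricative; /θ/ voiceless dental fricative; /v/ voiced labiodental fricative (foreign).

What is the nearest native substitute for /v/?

f

/f/ is closest: same manner (fricative), place distance 0 (labiodental→labiodental), voicing differs (+1); total 1. Next closest is /θ/ at distance 2.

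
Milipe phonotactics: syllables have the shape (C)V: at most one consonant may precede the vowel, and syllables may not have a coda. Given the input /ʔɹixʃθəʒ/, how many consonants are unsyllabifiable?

Under (C)V, the unsyllabifiable consonants are /ʔ/, /x/, /ʃ/, /ʒ/ (no codas are permitted; onsets are limited to one consonant).

4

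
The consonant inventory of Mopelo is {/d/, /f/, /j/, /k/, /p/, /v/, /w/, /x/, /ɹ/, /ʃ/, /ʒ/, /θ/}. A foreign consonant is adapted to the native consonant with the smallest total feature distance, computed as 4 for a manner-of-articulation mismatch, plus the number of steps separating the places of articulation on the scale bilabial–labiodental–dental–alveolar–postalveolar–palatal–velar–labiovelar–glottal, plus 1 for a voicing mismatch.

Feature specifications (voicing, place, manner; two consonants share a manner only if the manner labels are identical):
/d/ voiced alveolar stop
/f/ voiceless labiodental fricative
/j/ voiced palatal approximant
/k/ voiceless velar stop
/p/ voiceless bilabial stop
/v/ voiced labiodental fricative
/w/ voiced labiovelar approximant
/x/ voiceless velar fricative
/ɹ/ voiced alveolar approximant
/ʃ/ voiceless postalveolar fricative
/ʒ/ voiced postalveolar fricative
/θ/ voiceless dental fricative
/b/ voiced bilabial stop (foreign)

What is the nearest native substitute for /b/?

p

/p/ is closest: same manner (stop), place distance 0 (bilabial→bilabial), voicing differs (+1); total 1. Next closest is /d/ at distance 3.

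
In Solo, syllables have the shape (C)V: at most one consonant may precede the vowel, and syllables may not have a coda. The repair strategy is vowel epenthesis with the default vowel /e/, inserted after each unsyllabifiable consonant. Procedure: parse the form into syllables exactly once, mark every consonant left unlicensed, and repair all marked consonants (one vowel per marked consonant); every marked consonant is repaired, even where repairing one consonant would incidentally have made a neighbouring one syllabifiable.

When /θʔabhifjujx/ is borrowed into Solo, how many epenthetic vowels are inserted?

5

The unsyllabifiable consonants are /θ/, /b/, /f/, /j/, /x/; each receives one epenthetic vowel.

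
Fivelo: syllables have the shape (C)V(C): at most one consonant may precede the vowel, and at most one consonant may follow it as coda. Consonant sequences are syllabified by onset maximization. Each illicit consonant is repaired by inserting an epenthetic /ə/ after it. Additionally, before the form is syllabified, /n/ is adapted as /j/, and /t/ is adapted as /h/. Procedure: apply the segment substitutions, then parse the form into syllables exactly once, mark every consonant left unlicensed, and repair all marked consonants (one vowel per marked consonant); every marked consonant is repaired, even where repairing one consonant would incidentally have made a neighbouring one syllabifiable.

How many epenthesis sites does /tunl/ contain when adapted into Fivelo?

After substitution the input is /hujl/.
The unsyllabifiable consonants are /l/; each receives one epenthetic vowel.

1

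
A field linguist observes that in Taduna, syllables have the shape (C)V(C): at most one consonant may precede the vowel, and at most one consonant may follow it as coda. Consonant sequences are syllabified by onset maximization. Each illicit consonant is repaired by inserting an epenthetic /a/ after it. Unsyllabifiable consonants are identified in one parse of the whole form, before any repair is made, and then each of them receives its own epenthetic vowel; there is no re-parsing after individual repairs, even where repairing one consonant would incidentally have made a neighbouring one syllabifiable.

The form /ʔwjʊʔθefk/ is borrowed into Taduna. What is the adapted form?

ʔawajʊʔθefka

Syllabifying with onset maximization leaves /ʔ/, /w/, /k/ stranded (at most one coda consonant is licensed; onsets are limited to one consonant).
Each unlicensed consonant becomes the onset of a new syllable: /ʔ/ → /ʔa/, /w/ → /wa/, /k/ → /ka/.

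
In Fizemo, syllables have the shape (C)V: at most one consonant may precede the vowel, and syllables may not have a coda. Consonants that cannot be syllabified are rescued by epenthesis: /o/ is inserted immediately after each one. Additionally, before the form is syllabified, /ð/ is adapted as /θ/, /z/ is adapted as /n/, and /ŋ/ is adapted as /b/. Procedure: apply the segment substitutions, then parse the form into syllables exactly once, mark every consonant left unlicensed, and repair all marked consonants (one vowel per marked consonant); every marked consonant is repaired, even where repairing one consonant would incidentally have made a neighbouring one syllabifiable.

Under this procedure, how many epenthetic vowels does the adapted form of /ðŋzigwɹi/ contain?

After substitution the input is /θbnigwɹi/.
The unsyllabifiable consonants are /θ/, /b/, /g/, /w/; each receives one epenthetic vowel.

4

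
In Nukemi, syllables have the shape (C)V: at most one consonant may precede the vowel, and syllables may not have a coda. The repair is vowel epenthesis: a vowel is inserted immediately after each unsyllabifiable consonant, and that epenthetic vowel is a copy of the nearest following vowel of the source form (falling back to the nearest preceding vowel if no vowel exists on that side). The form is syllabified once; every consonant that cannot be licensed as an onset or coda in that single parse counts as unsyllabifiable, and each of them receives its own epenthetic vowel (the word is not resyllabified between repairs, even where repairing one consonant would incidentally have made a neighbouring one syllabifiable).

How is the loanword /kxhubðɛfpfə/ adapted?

kuxuhubɛðɛfəpəfə

The consonants /k/, /x/, /b/, /f/, /p/ cannot be parsed into a legal (C)V syllable (no codas are permitted; onsets are limited to one consonant).
Inserting the epenthetic vowel yields /k/ → /ku/, /x/ → /xu/, /b/ → /bɛ/, /f/ → /fə/, /p/ → /pə/.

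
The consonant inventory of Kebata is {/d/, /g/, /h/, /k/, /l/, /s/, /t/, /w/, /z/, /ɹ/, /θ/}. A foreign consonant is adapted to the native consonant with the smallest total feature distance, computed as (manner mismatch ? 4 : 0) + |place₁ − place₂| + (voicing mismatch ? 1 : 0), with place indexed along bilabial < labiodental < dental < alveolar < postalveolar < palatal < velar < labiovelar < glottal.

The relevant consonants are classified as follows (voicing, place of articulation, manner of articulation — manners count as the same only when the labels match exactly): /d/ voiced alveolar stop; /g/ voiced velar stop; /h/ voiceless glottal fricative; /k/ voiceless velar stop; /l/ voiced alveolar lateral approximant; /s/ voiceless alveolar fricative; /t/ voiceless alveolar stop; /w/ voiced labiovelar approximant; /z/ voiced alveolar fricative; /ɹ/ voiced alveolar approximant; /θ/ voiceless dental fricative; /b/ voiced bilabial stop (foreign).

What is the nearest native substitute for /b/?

d

/d/ is closest: same manner (stop), place distance 3 (bilabial→alveolar), same voicing; total 3. Next closest is /t/ at distance 4.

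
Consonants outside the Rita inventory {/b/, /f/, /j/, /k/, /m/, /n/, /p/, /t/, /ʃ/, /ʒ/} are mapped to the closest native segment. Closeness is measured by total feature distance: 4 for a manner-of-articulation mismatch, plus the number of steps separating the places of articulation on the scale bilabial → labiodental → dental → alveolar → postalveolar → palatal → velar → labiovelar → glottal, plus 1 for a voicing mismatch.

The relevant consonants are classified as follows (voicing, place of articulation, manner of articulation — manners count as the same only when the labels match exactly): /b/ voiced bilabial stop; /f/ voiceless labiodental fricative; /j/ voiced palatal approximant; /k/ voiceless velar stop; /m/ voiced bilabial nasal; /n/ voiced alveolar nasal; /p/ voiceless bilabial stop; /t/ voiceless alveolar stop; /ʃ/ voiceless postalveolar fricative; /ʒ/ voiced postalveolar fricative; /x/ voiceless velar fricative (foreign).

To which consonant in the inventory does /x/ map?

/ʃ/ is closest: same manner (fricative), place distance 2 (velar→postalveolar), same voicing; total 2. Next closest is /ʒ/ at distance 3.

ʃ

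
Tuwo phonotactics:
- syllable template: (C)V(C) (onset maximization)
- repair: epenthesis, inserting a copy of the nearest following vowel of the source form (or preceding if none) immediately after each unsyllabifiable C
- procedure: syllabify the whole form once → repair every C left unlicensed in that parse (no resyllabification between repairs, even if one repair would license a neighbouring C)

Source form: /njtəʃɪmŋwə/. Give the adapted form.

The consonants /n/, /j/, /ŋ/ cannot be parsed into a legal (C)V(C) syllable (at most one coda consonant is licensed; onsets are limited to one consonant).
Inserting the epenthetic vowel yields /n/ → /nə/, /j/ → /jə/, /ŋ/ → /ŋə/.

nəjətəʃɪmŋəwə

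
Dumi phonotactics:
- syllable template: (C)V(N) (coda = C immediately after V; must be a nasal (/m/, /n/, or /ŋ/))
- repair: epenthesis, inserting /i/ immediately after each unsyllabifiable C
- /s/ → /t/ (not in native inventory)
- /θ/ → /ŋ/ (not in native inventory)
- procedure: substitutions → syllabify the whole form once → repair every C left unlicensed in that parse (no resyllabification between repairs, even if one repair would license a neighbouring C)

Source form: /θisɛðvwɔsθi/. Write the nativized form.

ŋitɛðiviwɔtiŋi

Substitution: /θ/ → /ŋ/, /s/ → /t/, giving /ŋitɛðvwɔtŋi/.
Under (C)V(N), the unsyllabifiable consonants are /ð/, /v/, /t/ (only a nasal (/m/, /n/, or /ŋ/) is licensed in coda position; onsets are limited to one consonant).
Epenthesis after each stranded consonant: /ð/ → /ði/, /v/ → /vi/, /t/ → /ti/.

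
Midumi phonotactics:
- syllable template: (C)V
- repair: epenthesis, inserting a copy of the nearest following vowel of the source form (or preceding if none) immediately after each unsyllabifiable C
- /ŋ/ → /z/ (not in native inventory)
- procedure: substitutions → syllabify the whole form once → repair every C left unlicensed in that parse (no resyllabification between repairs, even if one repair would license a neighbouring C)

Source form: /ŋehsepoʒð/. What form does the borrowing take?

Substitution: /ŋ/ → /z/, giving /zehsepoʒð/.
Syllabifying with onset maximization leaves /h/, /ʒ/, /ð/ stranded (no codas are permitted; onsets are limited to one consonant).
Each unlicensed consonant becomes the onset of a new syllable: /h/ → /he/, /ʒ/ → /ʒo/, /ð/ → /ðo/.

zehesepoʒoðo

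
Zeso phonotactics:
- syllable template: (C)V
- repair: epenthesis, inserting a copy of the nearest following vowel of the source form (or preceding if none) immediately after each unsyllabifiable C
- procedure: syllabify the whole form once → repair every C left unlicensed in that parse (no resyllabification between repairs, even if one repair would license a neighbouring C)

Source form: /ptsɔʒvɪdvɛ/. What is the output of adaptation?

pɔtɔsɔʒɪvɪdɛvɛ

Syllabifying with onset maximization leaves /p/, /t/, /ʒ/, /d/ stranded (no codas are permitted; onsets are limited to one consonant).
Each unlicensed consonant becomes the onset of a new syllable: /p/ → /pɔ/, /t/ → /tɔ/, /ʒ/ → /ʒɪ/, /d/ → /dɛ/.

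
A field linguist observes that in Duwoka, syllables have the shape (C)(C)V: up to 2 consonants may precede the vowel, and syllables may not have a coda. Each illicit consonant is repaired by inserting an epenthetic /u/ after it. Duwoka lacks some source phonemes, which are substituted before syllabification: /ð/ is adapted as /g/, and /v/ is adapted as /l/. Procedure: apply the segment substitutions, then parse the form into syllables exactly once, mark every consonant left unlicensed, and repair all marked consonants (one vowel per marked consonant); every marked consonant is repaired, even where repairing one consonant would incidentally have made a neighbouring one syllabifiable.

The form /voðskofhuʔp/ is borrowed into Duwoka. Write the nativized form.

Substitution: /v/ → /l/, /ð/ → /g/, giving /logskofhuʔp/.
The consonants /g/, /ʔ/, /p/ cannot be parsed into a legal (C)(C)V syllable (no codas are permitted; onsets may contain at most 2 consonants).
Epenthesis after each stranded consonant: /g/ → /gu/, /ʔ/ → /ʔu/, /p/ → /pu/.

loguskofhuʔupu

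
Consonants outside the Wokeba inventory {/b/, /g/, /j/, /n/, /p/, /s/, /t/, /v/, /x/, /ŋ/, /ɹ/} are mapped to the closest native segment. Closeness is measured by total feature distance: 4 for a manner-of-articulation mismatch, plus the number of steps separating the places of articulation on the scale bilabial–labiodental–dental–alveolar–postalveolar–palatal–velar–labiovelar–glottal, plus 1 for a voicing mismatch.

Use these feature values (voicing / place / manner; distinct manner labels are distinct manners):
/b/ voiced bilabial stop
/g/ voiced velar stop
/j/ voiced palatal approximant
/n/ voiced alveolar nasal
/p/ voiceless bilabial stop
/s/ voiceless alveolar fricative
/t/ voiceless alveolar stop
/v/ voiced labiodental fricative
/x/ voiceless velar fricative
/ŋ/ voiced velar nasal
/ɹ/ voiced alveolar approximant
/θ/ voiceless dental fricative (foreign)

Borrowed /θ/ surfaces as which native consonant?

s

/s/ is closest: same manner (fricative), place distance 1 (dental→alveolar), same voicing; total 1. Next closest is /v/ at distance 2.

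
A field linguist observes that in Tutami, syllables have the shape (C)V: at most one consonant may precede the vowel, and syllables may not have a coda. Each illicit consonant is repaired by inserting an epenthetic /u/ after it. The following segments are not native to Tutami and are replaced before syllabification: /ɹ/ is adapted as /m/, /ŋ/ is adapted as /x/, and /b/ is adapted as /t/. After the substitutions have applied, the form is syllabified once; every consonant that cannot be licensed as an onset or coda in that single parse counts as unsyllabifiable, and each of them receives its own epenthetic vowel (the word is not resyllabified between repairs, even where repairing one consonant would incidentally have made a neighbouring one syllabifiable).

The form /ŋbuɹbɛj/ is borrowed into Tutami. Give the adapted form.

Substitution: /ŋ/ → /x/, /b/ → /t/, /ɹ/ → /m/, giving /xtumtɛj/.
The consonants /x/, /m/, /j/ cannot be parsed into a legal (C)V syllable (no codas are permitted; onsets are limited to one consonant).
Epenthesis after each stranded consonant: /x/ → /xu/, /m/ → /mu/, /j/ → /ju/.

xutumutɛju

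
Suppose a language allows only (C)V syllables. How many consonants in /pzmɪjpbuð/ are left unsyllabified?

5

Syllabifying with onset maximization leaves /p/, /z/, /j/, /p/, /ð/ stranded (no codas are permitted; onsets are limited to one consonant).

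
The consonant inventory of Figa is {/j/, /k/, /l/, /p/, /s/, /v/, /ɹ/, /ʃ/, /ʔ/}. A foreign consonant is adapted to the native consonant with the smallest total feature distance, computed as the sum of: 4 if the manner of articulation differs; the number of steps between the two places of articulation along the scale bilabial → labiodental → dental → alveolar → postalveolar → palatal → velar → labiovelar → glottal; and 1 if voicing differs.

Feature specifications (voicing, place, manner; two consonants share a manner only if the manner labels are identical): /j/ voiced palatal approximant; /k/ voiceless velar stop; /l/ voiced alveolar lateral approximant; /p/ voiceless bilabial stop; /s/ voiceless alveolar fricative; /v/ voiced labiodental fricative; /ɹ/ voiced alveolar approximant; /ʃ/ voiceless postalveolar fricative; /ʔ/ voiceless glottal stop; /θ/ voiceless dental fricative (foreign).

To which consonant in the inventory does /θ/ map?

/s/ is closest: same manner (fricative), place distance 1 (dental→alveolar), same voicing; total 1. Next closest is /v/ at distance 2.

s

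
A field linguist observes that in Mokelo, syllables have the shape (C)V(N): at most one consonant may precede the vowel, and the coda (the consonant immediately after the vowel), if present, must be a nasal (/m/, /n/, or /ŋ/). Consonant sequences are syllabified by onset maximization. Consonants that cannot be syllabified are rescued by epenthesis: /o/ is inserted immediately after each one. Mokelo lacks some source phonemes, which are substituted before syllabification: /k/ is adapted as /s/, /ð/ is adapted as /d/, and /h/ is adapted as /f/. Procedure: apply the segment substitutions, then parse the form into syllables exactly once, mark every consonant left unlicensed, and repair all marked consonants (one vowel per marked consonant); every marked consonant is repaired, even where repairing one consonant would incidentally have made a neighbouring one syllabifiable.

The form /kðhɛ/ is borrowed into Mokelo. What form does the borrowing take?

Substitution: /k/ → /s/, /ð/ → /d/, /h/ → /f/, giving /sdfɛ/.
The consonants /s/, /d/ cannot be parsed into a legal (C)V(N) syllable (only a nasal (/m/, /n/, or /ŋ/) is licensed in coda position; onsets are limited to one consonant).
Inserting the epenthetic vowel yields /s/ → /so/, /d/ → /do/.

sodofɛ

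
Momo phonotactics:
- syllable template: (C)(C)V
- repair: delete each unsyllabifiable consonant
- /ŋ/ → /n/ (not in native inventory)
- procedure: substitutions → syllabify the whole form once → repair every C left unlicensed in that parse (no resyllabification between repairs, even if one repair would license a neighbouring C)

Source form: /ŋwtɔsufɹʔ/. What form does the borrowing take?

Substitution: /ŋ/ → /n/, giving /nwtɔsufɹʔ/.
Under (C)(C)V, the unsyllabifiable consonants are /n/, /f/, /ɹ/, /ʔ/ (no codas are permitted; onsets may contain at most 2 consonants).
Each unlicensed consonant is deleted: /n/, /f/, /ɹ/, /ʔ/.

wtɔsu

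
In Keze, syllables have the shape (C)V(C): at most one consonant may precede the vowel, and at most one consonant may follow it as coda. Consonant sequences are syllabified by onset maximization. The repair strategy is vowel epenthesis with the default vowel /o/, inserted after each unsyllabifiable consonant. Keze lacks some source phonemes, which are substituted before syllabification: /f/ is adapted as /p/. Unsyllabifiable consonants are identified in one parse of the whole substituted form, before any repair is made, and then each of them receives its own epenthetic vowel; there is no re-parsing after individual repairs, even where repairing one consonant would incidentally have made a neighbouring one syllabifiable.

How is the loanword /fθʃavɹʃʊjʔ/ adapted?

Substitution: /f/ → /p/, giving /pθʃavɹʃʊjʔ/.
Under (C)V(C), the unsyllabifiable consonants are /p/, /θ/, /ɹ/, /ʔ/ (at most one coda consonant is licensed; onsets are limited to one consonant).
Each unlicensed consonant becomes the onset of a new syllable: /p/ → /po/, /θ/ → /θo/, /ɹ/ → /ɹo/, /ʔ/ → /ʔo/.

poθoʃavɹoʃʊjʔo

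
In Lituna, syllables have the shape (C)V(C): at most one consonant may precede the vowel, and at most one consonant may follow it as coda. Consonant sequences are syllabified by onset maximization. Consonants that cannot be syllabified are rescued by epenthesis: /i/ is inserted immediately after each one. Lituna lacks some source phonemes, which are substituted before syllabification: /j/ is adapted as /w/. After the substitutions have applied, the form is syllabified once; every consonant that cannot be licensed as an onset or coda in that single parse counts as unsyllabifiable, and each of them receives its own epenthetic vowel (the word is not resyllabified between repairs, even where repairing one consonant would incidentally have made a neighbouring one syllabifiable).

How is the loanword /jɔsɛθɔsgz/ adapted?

Substitution: /j/ → /w/, giving /wɔsɛθɔsgz/.
Under (C)V(C), the unsyllabifiable consonants are /g/, /z/ (at most one coda consonant is licensed; onsets are limited to one consonant).
Epenthesis after each stranded consonant: /g/ → /gi/, /z/ → /zi/.

wɔsɛθɔsgizi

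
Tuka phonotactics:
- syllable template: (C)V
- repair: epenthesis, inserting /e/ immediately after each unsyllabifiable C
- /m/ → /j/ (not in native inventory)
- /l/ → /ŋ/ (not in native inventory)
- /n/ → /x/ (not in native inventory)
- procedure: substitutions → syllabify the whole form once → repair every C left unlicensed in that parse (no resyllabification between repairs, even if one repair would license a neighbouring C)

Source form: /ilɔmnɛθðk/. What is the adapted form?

iŋɔjexɛθeðeke

Substitution: /l/ → /ŋ/, /m/ → /j/, /n/ → /x/, giving /iŋɔjxɛθðk/.
Under (C)V, the unsyllabifiable consonants are /j/, /θ/, /ð/, /k/ (no codas are permitted; onsets are limited to one consonant).
Epenthesis after each stranded consonant: /j/ → /je/, /θ/ → /θe/, /ð/ → /ðe/, /k/ → /ke/.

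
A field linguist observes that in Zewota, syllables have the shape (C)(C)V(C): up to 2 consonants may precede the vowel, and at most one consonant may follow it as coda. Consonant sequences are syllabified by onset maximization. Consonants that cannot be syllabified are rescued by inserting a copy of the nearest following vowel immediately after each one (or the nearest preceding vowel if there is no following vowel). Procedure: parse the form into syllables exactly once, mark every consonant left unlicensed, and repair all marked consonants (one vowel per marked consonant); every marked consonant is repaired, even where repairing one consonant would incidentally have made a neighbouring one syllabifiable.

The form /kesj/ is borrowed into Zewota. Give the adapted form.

kesje

Under (C)(C)V(C), the unsyllabifiable consonants are /j/ (at most one coda consonant is licensed; onsets may contain at most 2 consonants).
Epenthesis after each stranded consonant: /j/ → /je/.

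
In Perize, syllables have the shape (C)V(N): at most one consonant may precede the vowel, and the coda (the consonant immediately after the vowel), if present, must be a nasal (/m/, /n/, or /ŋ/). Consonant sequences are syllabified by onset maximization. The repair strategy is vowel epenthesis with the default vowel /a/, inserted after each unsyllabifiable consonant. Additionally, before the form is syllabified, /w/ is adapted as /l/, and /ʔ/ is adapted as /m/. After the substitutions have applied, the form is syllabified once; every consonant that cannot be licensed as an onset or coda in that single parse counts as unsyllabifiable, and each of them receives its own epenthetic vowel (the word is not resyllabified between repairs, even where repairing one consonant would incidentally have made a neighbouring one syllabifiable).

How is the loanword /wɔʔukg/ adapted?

lɔmukaga

Substitution: /w/ → /l/, /ʔ/ → /m/, giving /lɔmukg/.
Syllabifying with onset maximization leaves /k/, /g/ stranded (only a nasal (/m/, /n/, or /ŋ/) is licensed in coda position; onsets are limited to one consonant).
Epenthesis after each stranded consonant: /k/ → /ka/, /g/ → /ga/.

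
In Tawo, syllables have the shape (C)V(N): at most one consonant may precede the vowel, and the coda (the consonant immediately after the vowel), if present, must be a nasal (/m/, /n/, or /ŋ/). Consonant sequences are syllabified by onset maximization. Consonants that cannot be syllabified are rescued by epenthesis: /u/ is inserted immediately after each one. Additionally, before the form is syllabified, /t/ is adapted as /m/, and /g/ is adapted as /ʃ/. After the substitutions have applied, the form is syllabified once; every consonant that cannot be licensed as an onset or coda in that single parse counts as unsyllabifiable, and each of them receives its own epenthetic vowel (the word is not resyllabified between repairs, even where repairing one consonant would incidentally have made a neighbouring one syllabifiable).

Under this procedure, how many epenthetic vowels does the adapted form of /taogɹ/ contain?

2

After substitution the input is /maoʃɹ/.
The unsyllabifiable consonants are /ʃ/, /ɹ/; each receives one epenthetic vowel.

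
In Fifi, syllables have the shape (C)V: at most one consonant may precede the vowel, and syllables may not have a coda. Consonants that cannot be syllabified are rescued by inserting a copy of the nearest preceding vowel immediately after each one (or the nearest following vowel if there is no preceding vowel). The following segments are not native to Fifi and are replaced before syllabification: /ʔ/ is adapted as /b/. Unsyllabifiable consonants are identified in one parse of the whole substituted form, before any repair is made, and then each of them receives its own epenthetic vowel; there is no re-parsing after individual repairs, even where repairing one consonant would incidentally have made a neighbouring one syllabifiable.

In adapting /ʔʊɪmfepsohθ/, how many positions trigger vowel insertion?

4

After substitution the input is /bʊɪmfepsohθ/.
The unsyllabifiable consonants are /m/, /p/, /h/, /θ/; each receives one epenthetic vowel.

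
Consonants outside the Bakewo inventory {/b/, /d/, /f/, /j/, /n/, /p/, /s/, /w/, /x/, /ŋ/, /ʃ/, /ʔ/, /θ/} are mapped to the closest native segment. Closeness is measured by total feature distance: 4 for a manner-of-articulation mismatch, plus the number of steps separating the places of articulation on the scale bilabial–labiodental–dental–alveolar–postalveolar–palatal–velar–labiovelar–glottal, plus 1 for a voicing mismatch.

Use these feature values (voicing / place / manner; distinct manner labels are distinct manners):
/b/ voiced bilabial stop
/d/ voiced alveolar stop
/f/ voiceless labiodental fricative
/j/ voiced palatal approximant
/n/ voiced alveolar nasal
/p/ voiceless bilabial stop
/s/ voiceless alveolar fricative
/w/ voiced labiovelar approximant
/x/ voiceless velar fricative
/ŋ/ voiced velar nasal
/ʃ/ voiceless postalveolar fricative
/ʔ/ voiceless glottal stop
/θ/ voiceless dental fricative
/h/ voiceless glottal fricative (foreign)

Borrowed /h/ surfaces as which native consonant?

/x/ is closest: same manner (fricative), place distance 2 (glottal→velar), same voicing; total 2. Next closest is /ʃ/ at distance 4.

x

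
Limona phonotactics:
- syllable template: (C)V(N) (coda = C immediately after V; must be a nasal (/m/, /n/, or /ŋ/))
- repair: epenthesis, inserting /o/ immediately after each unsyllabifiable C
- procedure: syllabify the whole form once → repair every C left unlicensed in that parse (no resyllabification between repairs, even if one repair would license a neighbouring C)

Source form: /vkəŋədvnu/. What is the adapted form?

vokəŋədovonu

The consonants /v/, /d/, /v/ cannot be parsed into a legal (C)V(N) syllable (only a nasal (/m/, /n/, or /ŋ/) is licensed in coda position; onsets are limited to one consonant).
Epenthesis after each stranded consonant: /v/ → /vo/, /d/ → /do/, /v/ → /vo/.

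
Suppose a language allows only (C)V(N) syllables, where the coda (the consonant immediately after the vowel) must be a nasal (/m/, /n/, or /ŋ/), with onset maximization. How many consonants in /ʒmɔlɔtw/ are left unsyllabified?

Syllabifying with onset maximization leaves /ʒ/, /t/, /w/ stranded (only a nasal (/m/, /n/, or /ŋ/) is licensed in coda position; onsets are limited to one consonant).

3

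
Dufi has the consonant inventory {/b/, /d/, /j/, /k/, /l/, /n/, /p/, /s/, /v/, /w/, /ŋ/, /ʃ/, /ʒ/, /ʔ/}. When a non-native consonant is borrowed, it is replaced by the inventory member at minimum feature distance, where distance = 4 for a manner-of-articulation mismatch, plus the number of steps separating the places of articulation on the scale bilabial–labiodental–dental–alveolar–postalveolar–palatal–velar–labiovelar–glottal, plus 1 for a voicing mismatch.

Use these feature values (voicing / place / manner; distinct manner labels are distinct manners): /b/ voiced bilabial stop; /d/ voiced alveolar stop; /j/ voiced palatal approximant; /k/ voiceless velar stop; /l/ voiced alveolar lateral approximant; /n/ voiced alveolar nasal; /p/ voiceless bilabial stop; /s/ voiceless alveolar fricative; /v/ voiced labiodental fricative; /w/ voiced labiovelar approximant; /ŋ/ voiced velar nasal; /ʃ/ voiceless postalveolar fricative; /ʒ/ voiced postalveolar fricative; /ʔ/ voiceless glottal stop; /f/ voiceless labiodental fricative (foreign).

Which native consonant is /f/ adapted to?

v

/v/ is closest: same manner (fricative), place distance 0 (labiodental→labiodental), voicing differs (+1); total 1. Next closest is /s/ at distance 2.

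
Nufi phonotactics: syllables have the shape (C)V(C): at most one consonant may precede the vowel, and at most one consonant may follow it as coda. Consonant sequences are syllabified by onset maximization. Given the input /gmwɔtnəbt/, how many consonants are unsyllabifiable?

The consonants /g/, /m/, /t/ cannot be parsed into a legal (C)V(C) syllable (at most one coda consonant is licensed; onsets are limited to one consonant).

3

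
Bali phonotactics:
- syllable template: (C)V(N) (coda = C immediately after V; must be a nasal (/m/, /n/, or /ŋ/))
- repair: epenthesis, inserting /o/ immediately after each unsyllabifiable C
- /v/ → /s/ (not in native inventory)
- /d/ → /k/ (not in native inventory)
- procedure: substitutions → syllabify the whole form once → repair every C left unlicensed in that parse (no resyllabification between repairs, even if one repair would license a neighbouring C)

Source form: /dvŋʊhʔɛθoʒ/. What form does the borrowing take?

kosoŋʊhoʔɛθoʒo

Substitution: /d/ → /k/, /v/ → /s/, giving /ksŋʊhʔɛθoʒ/.
Syllabifying with onset maximization leaves /k/, /s/, /h/, /ʒ/ stranded (only a nasal (/m/, /n/, or /ŋ/) is licensed in coda position; onsets are limited to one consonant).
Each unlicensed consonant becomes the onset of a new syllable: /k/ → /ko/, /s/ → /so/, /h/ → /ho/, /ʒ/ → /ʒo/.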